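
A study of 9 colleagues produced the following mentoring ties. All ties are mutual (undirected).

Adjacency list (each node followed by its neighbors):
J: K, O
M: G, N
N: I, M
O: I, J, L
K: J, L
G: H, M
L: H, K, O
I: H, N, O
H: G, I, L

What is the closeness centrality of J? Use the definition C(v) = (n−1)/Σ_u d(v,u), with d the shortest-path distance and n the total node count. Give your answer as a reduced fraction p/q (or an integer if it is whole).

Distances from J: G:4, H:3, I:2, K:1, L:2, M:4, N:3, O:1. Sum = 20.
n = 9, so closeness = 8/20 = 2/5.

2/5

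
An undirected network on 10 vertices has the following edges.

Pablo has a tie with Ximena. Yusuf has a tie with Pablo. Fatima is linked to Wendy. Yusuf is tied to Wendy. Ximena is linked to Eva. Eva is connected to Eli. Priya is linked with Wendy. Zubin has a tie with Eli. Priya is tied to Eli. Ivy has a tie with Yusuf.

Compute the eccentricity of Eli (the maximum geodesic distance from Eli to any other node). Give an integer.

Distances from Eli: Eva:1, Fatima:3, Ivy:4, Pablo:3, Priya:1, Wendy:2, Ximena:2, Yusuf:3, Zubin:1.
The largest is 4 (to Ivy), so the eccentricity of Eli is 4.

4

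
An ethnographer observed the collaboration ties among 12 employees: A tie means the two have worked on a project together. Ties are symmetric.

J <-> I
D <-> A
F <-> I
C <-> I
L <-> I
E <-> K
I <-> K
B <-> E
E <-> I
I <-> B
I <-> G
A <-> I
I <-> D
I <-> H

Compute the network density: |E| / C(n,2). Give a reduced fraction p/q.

7/33

There are 14 edges and 12 nodes, so the maximum possible is C(12,2) = 66.
Density = 14/66 = 7/33.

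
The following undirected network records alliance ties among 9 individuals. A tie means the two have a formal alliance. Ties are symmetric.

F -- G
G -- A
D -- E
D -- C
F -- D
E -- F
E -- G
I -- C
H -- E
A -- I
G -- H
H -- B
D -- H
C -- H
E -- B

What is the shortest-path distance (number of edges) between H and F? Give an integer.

One shortest route is H – D – F, which uses 2 edges, and H and F are not directly tied, so nothing shorter exists. So d(H,F) = 2.

2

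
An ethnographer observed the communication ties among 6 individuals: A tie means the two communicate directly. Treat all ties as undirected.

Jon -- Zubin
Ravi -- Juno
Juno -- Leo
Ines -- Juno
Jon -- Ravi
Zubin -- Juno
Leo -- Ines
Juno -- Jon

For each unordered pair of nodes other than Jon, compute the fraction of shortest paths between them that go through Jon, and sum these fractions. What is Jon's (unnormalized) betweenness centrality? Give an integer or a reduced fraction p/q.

Pairs whose geodesics pass through Jon — Zubin–Ravi: 1/2.
All other pairs contribute 0.
Summing the contributions gives betweenness(Jon) = 1/2.

1/2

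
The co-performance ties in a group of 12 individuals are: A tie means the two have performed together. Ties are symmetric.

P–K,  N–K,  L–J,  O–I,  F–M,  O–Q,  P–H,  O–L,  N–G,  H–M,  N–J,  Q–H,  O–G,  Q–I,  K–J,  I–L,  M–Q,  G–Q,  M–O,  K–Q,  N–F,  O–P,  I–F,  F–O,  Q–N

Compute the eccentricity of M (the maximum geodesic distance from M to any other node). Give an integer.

Distances from M: F:1, G:2, H:1, I:2, J:3, K:2, L:2, N:2, O:1, P:2, Q:1.
The largest is 3 (to J), so the eccentricity of M is 3.

3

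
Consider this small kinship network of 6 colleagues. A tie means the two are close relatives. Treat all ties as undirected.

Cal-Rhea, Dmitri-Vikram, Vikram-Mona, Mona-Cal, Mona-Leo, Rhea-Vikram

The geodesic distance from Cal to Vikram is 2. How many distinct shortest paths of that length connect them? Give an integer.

The shortest distance is 2. The length-2 paths are: Cal–Rhea–Vikram; Cal–Mona–Vikram.
That gives 2 distinct shortest paths.

2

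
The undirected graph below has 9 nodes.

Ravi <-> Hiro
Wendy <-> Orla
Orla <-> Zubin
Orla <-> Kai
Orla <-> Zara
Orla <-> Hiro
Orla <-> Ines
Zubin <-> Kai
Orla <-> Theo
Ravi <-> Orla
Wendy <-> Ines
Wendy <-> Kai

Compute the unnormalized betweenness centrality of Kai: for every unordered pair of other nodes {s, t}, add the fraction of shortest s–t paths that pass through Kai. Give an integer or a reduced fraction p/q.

1/2

Pairs whose geodesics pass through Kai — Zubin–Wendy: 1/2.
All other pairs contribute 0.
Summing the contributions gives betweenness(Kai) = 1/2.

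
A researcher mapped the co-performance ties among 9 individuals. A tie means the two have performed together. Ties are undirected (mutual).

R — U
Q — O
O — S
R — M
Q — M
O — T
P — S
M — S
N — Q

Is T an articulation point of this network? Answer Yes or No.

No

Even without T, every remaining node can still reach every other (the residual graph is connected), so T is not a cut vertex.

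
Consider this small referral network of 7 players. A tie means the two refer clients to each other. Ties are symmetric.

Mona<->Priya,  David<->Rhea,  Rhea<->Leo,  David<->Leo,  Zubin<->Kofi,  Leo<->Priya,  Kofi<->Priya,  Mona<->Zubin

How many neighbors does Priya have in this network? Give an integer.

3

Priya is directly tied to Kofi, Leo, and Mona. That is 3 neighbors, so the degree of Priya is 3.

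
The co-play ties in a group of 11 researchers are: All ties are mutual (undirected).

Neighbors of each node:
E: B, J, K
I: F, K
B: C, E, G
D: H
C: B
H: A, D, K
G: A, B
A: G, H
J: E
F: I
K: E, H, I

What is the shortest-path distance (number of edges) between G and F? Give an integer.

5

One shortest route is G – B – E – K – I – F, which uses 5 edges, and at distance 4 from G we only reach {I}, which does not include F. So d(G,F) = 5.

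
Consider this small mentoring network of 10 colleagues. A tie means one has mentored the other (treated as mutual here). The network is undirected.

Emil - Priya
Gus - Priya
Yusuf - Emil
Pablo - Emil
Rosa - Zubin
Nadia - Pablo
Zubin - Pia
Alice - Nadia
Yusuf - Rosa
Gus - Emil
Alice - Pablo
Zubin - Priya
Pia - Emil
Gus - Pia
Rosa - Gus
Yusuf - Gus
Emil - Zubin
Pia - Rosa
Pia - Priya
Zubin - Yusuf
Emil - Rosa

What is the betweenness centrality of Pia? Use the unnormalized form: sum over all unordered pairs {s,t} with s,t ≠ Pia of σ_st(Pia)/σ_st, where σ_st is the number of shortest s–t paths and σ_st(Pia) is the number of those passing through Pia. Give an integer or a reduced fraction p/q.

Pairs whose geodesics pass through Pia — Priya–Rosa: 1/4; Zubin–Gus: 1/5.
All other pairs contribute 0.
Summing the contributions gives betweenness(Pia) = 9/20.

9/20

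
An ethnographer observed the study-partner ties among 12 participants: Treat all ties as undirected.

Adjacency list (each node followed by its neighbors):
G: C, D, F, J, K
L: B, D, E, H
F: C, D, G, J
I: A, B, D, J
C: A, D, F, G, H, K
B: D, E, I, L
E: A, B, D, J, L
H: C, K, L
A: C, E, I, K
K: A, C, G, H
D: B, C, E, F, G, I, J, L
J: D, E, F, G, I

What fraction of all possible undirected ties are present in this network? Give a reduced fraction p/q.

There are 28 edges and 12 nodes, so the maximum possible is C(12,2) = 66.
Density = 28/66 = 14/33.

14/33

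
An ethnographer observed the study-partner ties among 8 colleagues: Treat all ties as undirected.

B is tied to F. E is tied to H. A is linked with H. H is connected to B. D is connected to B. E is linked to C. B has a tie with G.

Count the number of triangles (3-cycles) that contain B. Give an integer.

0

B's neighbors are D, F, G, and H, but none of them are tied to each other, so no triangle contains B.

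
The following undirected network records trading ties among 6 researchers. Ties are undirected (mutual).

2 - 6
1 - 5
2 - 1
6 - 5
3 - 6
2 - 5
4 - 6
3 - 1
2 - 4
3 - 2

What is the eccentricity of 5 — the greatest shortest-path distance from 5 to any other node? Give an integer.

2

Distances from 5: 1:1, 2:1, 3:2, 4:2, 6:1.
The largest is 2 (to 3 and 4), so the eccentricity of 5 is 2.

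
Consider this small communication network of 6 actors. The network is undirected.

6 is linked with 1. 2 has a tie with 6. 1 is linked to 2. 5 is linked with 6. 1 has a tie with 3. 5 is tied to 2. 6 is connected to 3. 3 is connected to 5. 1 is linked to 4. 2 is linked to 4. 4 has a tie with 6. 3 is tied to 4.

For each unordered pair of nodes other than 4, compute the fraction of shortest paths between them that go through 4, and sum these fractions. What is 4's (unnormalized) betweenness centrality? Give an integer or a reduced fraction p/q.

1/4

Pairs whose geodesics pass through 4 — 2–3: 1/4.
All other pairs contribute 0.
Summing the contributions gives betweenness(4) = 1/4.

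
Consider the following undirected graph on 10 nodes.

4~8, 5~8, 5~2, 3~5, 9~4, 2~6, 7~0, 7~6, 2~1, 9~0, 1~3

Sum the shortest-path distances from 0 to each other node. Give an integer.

Distances from 0: 1:4, 2:3, 3:5, 4:2, 5:4, 6:2, 7:1, 8:3, 9:1.
Sum = 4 + 3 + 5 + 2 + 4 + 2 + 1 + 3 + 1 = 25.

25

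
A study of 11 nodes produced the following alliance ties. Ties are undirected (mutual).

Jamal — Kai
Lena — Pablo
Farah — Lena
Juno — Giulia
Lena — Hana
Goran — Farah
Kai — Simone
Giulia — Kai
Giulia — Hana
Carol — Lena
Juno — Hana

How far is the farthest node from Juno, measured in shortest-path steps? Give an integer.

Distances from Juno: Carol:3, Farah:3, Giulia:1, Goran:4, Hana:1, Jamal:3, Kai:2, Lena:2, Pablo:3, Simone:3.
The largest is 4 (to Goran), so the eccentricity of Juno is 4.

4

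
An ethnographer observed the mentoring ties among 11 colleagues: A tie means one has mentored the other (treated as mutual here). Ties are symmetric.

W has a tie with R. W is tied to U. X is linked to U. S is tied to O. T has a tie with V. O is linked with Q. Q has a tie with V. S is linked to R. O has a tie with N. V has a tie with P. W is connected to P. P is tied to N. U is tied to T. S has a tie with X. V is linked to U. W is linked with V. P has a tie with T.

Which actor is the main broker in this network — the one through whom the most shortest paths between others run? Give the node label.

V

Unnormalized betweenness of each node: N:7/3, O:19/3, P:6, Q:8/3, R:13/6, S:19/3, T:1, U:13/2, V:8, W:41/6, X:17/6.
V has the largest value, 8, making it the main broker — the node through which the most shortest paths run.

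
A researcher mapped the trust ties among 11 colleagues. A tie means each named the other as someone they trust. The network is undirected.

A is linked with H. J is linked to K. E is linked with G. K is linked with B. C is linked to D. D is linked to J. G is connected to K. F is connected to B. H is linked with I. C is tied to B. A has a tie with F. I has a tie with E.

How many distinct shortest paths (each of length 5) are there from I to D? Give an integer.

1

The shortest distance is 5, and the only length-5 path is I–E–G–K–J–D. So there is exactly 1 shortest path.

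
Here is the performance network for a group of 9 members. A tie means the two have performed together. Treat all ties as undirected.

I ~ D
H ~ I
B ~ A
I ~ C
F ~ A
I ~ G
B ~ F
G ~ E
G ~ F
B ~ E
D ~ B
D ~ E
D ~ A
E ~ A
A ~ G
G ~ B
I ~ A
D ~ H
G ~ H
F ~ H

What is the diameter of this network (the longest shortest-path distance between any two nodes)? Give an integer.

Eccentricity of each node (its greatest distance to any other): A:2, B:3, C:3, D:2, E:3, F:3, G:2, H:2, I:2.
The maximum eccentricity is 3, realized for instance by the pair C–E via C – I – G – E. So the diameter is 3.

3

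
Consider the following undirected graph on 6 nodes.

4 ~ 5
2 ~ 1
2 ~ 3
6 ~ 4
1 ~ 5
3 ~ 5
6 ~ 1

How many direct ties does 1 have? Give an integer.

3

1 is directly tied to 2, 5, and 6. That is 3 neighbors, so the degree of 1 is 3.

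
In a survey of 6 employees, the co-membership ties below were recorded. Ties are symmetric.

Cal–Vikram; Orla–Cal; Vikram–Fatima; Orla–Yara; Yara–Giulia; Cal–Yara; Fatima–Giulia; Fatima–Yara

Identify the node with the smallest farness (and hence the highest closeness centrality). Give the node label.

Yara

Farness (sum of distances to all others) for each node — Cal:7, Fatima:7, Giulia:8, Orla:8, Vikram:8, Yara:6.
The smallest farness is 6, for Yara, so Yara has the highest closeness.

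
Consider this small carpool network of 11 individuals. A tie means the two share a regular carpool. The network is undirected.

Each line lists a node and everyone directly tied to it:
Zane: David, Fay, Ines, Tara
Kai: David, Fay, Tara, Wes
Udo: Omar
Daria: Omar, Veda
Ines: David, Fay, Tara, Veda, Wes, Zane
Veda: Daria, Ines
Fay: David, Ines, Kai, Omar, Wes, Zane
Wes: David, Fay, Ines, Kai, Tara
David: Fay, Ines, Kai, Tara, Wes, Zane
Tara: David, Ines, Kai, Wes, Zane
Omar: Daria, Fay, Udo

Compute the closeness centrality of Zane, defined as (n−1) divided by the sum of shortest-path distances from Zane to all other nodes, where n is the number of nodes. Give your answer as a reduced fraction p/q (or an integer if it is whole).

5/9

Distances from Zane: Daria:3, David:1, Fay:1, Ines:1, Kai:2, Omar:2, Tara:1, Udo:3, Veda:2, Wes:2. Sum = 18.
n = 11, so closeness = 10/18 = 5/9.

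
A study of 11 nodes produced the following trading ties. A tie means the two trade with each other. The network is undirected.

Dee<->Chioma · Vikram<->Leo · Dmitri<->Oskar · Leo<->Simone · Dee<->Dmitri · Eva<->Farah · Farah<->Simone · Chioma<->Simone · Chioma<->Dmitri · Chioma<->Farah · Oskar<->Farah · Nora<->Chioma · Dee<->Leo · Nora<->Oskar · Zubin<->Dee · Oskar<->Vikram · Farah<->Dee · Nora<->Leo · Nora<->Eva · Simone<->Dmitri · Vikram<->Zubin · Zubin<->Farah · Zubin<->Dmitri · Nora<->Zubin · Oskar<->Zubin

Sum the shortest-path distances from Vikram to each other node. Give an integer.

19

Distances from Vikram: Chioma:3, Dee:2, Dmitri:2, Eva:3, Farah:2, Leo:1, Nora:2, Oskar:1, Simone:2, Zubin:1.
Sum = 3 + 2 + 2 + 3 + 2 + 1 + 2 + 1 + 2 + 1 = 19.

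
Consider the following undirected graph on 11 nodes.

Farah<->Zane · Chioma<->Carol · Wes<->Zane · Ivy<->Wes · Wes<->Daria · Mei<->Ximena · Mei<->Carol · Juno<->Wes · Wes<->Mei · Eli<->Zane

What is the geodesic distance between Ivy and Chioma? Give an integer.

One shortest route is Ivy – Wes – Mei – Carol – Chioma, which uses 4 edges, and at distance 3 from Ivy we only reach {Carol, Eli, Farah, Ximena}, which does not include Chioma. So d(Ivy,Chioma) = 4.

4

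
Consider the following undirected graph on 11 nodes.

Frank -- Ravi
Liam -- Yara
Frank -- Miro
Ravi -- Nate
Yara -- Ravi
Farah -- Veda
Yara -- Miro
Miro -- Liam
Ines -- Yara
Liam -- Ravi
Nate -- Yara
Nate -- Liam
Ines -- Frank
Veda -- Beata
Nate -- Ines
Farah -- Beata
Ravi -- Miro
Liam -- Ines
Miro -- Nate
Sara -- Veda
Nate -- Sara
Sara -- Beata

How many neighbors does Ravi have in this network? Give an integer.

5

Ravi is directly tied to Frank, Liam, Miro, Nate, and Yara. That is 5 neighbors, so the degree of Ravi is 5.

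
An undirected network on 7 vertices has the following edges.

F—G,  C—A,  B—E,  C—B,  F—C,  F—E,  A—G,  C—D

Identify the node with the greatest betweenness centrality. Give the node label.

C

Unnormalized betweenness of each node: A:4/3, B:4/3, C:25/3, D:0, E:5/6, F:13/3, G:5/6.
C has the largest value, 25/3, making it the main broker — the node through which the most shortest paths run.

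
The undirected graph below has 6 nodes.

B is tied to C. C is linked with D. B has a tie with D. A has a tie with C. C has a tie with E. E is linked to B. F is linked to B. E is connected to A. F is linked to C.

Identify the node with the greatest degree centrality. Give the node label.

Degrees — A:2, B:4, C:5, D:2, E:3, F:2.
The maximum is 5, attained only by C.

C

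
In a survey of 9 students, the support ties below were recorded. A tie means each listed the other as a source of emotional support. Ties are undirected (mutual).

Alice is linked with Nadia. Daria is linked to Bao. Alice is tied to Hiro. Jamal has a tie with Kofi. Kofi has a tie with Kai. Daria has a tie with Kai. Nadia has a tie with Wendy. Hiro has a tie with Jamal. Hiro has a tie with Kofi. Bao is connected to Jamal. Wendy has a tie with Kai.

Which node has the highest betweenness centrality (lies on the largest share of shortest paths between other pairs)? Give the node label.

Kai

Unnormalized betweenness of each node: Alice:7/2, Bao:11/6, Daria:5/2, Hiro:37/6, Jamal:13/3, Kai:26/3, Kofi:29/6, Nadia:7/3, Wendy:23/6.
Kai has the largest value, 26/3, making it the main broker — the node through which the most shortest paths run.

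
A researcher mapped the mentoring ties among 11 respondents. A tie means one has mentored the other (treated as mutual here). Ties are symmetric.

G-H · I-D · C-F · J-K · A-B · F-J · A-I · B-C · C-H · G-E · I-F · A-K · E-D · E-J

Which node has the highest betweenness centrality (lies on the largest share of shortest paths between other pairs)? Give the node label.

Unnormalized betweenness of each node: A:19/3, B:19/6, C:9, D:37/12, E:17/2, F:91/12, G:43/12, H:43/12, I:79/12, J:8, K:31/12.
C has the largest value, 9, making it the main broker — the node through which the most shortest paths run.

C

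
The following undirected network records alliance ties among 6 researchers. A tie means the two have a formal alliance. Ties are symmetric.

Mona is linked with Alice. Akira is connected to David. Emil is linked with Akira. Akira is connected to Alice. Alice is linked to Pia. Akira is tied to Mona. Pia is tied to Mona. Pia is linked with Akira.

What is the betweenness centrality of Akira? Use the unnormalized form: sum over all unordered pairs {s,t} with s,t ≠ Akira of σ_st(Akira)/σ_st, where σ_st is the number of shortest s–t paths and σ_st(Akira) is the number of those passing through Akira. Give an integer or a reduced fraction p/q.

Pairs whose geodesics pass through Akira — David–Emil: 1; David–Mona: 1; David–Pia: 1; David–Alice: 1; Emil–Mona: 1; Emil–Pia: 1; Emil–Alice: 1.
All other pairs contribute 0.
Summing the contributions gives betweenness(Akira) = 7.

7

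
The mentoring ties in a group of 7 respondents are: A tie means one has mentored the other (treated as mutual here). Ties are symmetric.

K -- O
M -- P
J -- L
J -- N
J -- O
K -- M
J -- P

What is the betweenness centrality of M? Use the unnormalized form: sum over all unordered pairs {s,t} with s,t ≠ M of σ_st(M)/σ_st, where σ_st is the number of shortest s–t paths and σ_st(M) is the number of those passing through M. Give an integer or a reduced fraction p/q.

Pairs whose geodesics pass through M — P–K: 1.
All other pairs contribute 0.
Summing the contributions gives betweenness(M) = 1.

1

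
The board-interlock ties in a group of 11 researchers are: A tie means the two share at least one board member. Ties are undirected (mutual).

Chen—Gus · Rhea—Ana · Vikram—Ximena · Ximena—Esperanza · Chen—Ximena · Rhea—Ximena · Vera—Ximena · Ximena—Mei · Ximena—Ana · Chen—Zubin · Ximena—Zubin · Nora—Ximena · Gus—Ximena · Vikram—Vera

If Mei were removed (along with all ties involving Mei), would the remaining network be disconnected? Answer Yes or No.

No

Even without Mei, every remaining node can still reach every other (the residual graph is connected), so Mei is not a cut vertex.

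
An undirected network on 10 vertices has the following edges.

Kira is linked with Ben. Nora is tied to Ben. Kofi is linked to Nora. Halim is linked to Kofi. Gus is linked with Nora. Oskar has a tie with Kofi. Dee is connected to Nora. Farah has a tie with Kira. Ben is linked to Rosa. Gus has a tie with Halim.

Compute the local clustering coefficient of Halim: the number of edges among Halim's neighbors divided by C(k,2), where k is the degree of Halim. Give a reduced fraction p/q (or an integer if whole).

0

Halim's neighbors: Gus and Kofi (k = 2).
Possible neighbor pairs: C(2,2) = 1. Edges among them: none → e = 0.
Clustering(Halim) = 0/1.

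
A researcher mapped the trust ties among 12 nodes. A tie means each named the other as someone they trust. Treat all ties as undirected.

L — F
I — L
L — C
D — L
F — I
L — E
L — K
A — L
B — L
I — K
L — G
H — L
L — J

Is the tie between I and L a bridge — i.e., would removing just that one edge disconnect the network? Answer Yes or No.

No

Even without that edge, I still reaches L via I – K – L, so the network stays connected. Not a bridge.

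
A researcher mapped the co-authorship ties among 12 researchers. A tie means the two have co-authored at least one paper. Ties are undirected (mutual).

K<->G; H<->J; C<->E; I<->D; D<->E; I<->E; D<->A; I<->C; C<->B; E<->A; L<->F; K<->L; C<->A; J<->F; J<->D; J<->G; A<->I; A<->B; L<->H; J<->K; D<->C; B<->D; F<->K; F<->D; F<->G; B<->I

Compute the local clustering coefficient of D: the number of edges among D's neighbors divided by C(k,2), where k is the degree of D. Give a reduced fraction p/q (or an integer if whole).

10/21

D's neighbors: A, B, C, E, F, I, and J (k = 7).
Possible neighbor pairs: C(7,2) = 21. Edges among them: A–B, A–C, A–E, A–I, B–C, B–I, C–E, C–I, E–I, F–J → e = 10.
Clustering(D) = 10/21.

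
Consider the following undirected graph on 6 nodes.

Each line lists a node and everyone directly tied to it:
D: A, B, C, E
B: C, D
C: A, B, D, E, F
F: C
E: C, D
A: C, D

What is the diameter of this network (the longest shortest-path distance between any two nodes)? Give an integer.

2

Eccentricity of each node (its greatest distance to any other): A:2, B:2, C:1, D:2, E:2, F:2.
The maximum eccentricity is 2, realized for instance by the pair D–F via D – C – F. So the diameter is 2.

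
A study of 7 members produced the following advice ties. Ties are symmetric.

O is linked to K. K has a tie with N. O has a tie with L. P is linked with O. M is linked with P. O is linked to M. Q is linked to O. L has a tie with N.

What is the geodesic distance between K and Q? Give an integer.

One shortest route is K – O – Q, which uses 2 edges, and K and Q are not directly tied, so nothing shorter exists. So d(K,Q) = 2.

2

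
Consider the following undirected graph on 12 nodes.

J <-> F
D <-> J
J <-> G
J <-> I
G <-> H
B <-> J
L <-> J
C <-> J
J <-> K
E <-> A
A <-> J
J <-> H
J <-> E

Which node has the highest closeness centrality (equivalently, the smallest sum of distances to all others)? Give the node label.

J

Farness (sum of distances to all others) for each node — A:20, B:21, C:21, D:21, E:20, F:21, G:20, H:20, I:21, J:11, K:21, L:21.
The smallest farness is 11, for J, so J has the highest closeness.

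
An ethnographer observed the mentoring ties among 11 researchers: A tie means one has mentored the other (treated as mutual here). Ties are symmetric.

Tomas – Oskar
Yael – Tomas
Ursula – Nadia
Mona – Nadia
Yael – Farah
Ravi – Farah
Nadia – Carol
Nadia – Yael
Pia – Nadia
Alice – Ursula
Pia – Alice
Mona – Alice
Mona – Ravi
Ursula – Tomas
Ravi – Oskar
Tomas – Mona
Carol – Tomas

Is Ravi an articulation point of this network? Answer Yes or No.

Even without Ravi, every remaining node can still reach every other (the residual graph is connected), so Ravi is not a cut vertex.

No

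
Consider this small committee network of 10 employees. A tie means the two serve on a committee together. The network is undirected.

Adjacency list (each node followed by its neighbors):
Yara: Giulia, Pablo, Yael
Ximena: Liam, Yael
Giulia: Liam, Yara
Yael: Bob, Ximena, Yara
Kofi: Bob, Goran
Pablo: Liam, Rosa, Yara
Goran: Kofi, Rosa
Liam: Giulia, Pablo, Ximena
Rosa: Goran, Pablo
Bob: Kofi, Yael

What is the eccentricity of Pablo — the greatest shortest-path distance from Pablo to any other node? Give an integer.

3

Distances from Pablo: Bob:3, Giulia:2, Goran:2, Kofi:3, Liam:1, Rosa:1, Ximena:2, Yael:2, Yara:1.
The largest is 3 (to Kofi and Bob), so the eccentricity of Pablo is 3.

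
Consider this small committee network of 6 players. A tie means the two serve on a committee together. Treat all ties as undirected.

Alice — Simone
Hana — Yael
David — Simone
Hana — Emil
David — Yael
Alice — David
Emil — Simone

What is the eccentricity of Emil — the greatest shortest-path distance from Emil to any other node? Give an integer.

Distances from Emil: Alice:2, David:2, Hana:1, Simone:1, Yael:2.
The largest is 2 (to Alice, David, and Yael), so the eccentricity of Emil is 2.

2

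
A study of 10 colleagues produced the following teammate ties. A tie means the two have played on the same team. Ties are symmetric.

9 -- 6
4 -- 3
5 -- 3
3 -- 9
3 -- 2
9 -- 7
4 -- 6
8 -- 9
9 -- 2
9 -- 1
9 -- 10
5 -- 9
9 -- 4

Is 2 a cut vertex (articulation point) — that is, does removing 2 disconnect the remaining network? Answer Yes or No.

Even without 2, every remaining node can still reach every other (the residual graph is connected), so 2 is not a cut vertex.

No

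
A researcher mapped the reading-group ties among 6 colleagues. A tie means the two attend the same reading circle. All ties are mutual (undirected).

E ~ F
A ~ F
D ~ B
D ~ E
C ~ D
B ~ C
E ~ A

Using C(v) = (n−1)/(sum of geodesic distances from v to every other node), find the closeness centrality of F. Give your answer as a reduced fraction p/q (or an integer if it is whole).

1/2

Distances from F: A:1, B:3, C:3, D:2, E:1. Sum = 10.
n = 6, so closeness = 5/10 = 1/2.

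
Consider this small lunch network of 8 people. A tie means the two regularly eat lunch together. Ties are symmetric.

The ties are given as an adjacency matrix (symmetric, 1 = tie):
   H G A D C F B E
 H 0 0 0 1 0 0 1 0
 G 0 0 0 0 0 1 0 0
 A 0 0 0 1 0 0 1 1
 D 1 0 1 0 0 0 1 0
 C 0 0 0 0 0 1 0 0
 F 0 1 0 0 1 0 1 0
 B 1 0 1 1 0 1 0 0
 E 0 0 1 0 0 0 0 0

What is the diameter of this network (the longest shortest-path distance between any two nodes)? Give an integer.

Eccentricity of each node (its greatest distance to any other): A:3, B:2, C:4, D:3, E:4, F:3, G:4, H:3.
The maximum eccentricity is 4, realized for instance by the pair G–E via G – F – B – A – E. So the diameter is 4.

4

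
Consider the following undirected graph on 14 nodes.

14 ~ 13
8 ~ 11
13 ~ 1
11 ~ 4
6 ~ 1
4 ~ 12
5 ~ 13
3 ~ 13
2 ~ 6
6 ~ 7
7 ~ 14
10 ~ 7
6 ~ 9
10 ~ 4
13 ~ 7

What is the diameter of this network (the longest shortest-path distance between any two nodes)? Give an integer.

6

Eccentricity of each node (its greatest distance to any other): 1:6, 2:6, 3:6, 4:4, 5:6, 6:5, 7:4, 8:6, 9:6, 10:3, 11:5, 12:5, 13:5, 14:5.
The maximum eccentricity is 6, realized for instance by the pair 8–3 via 8 – 11 – 4 – 10 – 7 – 13 – 3. So the diameter is 6.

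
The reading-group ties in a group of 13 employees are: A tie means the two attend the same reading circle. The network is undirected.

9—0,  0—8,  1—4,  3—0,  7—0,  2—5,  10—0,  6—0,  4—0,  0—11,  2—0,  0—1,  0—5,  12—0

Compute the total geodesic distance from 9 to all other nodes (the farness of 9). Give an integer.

Distances from 9: 0:1, 1:2, 2:2, 3:2, 4:2, 5:2, 6:2, 7:2, 8:2, 10:2, 11:2, 12:2.
Sum = 1 + 2 + 2 + 2 + 2 + 2 + 2 + 2 + 2 + 2 + 2 + 2 = 23.

23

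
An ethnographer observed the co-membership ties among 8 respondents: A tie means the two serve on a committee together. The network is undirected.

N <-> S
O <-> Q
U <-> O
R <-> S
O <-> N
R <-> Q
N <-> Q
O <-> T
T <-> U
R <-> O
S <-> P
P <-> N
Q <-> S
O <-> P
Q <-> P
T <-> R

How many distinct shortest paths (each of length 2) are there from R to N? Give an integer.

3

The shortest distance is 2. The length-2 paths are: R–O–N; R–S–N; R–Q–N.
That gives 3 distinct shortest paths.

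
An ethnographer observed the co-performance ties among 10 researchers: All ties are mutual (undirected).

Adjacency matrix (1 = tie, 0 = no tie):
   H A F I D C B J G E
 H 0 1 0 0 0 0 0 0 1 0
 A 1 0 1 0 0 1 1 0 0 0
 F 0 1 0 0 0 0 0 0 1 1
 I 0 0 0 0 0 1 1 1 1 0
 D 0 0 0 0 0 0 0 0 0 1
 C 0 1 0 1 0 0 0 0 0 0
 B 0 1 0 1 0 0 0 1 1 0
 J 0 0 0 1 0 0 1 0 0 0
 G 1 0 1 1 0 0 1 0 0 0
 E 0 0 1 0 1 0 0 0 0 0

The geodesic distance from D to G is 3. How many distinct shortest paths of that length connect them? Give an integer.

The shortest distance is 3, and the only length-3 path is D–E–F–G. So there is exactly 1 shortest path.

1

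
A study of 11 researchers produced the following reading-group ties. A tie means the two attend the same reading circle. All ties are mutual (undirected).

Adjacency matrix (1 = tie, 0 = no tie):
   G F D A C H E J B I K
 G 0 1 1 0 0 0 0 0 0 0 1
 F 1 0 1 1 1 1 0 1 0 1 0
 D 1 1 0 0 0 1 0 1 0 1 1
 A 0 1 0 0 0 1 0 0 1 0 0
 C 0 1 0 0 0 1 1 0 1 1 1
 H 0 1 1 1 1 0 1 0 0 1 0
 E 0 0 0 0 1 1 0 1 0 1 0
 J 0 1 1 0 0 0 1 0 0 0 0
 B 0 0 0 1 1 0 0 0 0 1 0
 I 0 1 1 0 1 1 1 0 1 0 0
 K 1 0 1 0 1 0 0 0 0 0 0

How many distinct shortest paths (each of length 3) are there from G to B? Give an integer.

5

The shortest distance is 3. The length-3 paths are: G–F–I–B; G–D–I–B; G–F–A–B; G–F–C–B; G–K–C–B.
That gives 5 distinct shortest paths.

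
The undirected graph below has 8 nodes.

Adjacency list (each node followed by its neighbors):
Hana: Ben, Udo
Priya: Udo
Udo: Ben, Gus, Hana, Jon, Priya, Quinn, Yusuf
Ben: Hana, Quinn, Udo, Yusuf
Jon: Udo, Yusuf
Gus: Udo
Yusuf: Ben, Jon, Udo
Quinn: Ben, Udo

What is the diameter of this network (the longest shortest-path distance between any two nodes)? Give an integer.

Eccentricity of each node (its greatest distance to any other): Ben:2, Gus:2, Hana:2, Jon:2, Priya:2, Quinn:2, Udo:1, Yusuf:2.
The maximum eccentricity is 2, realized for instance by the pair Yusuf–Priya via Yusuf – Udo – Priya. So the diameter is 2.

2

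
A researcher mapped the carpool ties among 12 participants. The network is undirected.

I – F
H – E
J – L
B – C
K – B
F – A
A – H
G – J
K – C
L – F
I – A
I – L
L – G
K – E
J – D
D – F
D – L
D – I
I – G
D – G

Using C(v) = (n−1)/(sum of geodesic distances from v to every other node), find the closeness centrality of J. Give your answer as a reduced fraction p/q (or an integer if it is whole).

11/39

Distances from J: A:3, B:7, C:7, D:1, E:5, F:2, G:1, H:4, I:2, K:6, L:1. Sum = 39.
n = 12, so closeness = 11/39.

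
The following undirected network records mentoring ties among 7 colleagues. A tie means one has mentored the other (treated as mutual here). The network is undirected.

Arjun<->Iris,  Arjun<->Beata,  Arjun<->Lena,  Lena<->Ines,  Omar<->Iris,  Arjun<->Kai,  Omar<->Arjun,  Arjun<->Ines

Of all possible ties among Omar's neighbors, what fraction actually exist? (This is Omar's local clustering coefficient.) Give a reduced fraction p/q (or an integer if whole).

1

Omar's neighbors: Arjun and Iris (k = 2).
Possible neighbor pairs: C(2,2) = 1. Edges among them: Arjun–Iris → e = 1.
Clustering(Omar) = 1/1.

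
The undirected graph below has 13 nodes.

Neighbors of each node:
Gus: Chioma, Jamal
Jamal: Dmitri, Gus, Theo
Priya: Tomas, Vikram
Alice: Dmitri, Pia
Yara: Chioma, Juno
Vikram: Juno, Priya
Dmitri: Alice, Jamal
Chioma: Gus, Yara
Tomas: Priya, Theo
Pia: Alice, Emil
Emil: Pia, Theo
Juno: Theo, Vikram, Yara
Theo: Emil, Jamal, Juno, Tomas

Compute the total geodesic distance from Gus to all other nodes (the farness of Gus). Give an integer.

Distances from Gus: Alice:3, Chioma:1, Dmitri:2, Emil:3, Jamal:1, Juno:3, Pia:4, Priya:4, Theo:2, Tomas:3, Vikram:4, Yara:2.
Sum = 3 + 1 + 2 + 3 + 1 + 3 + 4 + 4 + 2 + 3 + 4 + 2 = 32.

32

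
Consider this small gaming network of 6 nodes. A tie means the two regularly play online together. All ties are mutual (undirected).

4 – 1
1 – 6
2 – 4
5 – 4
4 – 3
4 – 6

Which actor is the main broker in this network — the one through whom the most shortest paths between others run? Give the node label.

Unnormalized betweenness of each node: 1:0, 2:0, 3:0, 4:9, 5:0, 6:0.
4 has the largest value, 9, making it the main broker — the node through which the most shortest paths run.

4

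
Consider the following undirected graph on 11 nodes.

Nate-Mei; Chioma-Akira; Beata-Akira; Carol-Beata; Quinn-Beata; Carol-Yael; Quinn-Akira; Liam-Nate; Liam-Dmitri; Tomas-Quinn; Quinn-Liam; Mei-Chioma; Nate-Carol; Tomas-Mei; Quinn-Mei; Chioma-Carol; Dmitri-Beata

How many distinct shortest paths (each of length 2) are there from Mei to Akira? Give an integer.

The shortest distance is 2. The length-2 paths are: Mei–Quinn–Akira; Mei–Chioma–Akira.
That gives 2 distinct shortest paths.

2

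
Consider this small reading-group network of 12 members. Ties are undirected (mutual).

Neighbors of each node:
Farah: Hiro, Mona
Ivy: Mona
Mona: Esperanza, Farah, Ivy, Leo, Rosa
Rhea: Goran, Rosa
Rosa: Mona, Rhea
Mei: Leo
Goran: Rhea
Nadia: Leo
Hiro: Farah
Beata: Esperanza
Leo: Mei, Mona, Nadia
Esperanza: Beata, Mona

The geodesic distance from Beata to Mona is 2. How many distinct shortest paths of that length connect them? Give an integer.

The shortest distance is 2, and the only length-2 path is Beata–Esperanza–Mona. So there is exactly 1 shortest path.

1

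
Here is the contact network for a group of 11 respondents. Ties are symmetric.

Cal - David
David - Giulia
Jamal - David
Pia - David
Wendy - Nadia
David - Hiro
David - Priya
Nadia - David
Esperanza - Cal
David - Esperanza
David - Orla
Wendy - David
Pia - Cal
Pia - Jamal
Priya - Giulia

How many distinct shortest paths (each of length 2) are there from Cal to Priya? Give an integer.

The shortest distance is 2, and the only length-2 path is Cal–David–Priya. So there is exactly 1 shortest path.

1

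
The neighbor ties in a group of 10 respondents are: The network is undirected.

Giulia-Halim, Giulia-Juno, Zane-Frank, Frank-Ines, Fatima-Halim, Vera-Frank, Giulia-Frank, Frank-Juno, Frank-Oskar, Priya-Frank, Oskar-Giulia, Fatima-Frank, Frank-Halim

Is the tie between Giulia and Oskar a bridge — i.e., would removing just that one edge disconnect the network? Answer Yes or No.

Even without that edge, Giulia still reaches Oskar via Giulia – Frank – Oskar, so the network stays connected. Not a bridge.

No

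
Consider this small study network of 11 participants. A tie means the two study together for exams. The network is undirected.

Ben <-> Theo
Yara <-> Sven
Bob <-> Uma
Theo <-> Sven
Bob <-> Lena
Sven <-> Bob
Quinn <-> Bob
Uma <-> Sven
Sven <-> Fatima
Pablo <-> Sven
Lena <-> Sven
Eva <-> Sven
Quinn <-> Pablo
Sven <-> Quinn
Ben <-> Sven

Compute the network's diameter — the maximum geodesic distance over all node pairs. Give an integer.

Eccentricity of each node (its greatest distance to any other): Ben:2, Bob:2, Eva:2, Fatima:2, Lena:2, Pablo:2, Quinn:2, Sven:1, Theo:2, Uma:2, Yara:2.
The maximum eccentricity is 2, realized for instance by the pair Pablo–Lena via Pablo – Sven – Lena. So the diameter is 2.

2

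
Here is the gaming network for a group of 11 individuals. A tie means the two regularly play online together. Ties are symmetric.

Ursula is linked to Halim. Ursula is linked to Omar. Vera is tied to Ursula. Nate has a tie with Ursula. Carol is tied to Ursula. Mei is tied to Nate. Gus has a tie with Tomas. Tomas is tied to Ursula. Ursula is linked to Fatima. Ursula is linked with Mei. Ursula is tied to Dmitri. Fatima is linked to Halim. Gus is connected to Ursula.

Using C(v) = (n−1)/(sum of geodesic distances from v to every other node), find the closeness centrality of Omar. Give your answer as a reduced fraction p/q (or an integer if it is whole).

Distances from Omar: Carol:2, Dmitri:2, Fatima:2, Gus:2, Halim:2, Mei:2, Nate:2, Tomas:2, Ursula:1, Vera:2. Sum = 19.
n = 11, so closeness = 10/19.

10/19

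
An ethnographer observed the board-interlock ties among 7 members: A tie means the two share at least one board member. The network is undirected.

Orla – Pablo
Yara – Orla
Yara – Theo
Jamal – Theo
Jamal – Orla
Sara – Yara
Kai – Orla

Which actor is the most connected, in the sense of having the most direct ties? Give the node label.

Degrees — Jamal:2, Kai:1, Orla:4, Pablo:1, Sara:1, Theo:2, Yara:3.
The maximum is 4, attained only by Orla.

Orla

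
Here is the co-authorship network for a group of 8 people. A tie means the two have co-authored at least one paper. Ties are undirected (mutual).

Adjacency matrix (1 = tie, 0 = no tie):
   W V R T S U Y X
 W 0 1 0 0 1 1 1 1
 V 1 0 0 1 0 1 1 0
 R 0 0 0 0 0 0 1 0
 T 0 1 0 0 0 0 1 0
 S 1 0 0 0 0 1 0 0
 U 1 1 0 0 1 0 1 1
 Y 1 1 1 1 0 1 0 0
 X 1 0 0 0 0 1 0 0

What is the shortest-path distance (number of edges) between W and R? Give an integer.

One shortest route is W – Y – R, which uses 2 edges, and W and R are not directly tied, so nothing shorter exists. So d(W,R) = 2.

2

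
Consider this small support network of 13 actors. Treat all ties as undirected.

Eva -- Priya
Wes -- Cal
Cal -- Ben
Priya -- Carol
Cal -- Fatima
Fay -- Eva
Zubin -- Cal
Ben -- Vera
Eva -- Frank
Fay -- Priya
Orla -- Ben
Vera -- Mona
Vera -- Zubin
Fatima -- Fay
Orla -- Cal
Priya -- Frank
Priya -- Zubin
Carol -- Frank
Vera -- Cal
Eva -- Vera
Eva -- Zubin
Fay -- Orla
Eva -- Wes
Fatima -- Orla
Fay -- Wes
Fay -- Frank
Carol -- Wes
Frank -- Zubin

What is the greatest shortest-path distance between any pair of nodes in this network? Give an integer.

4

Eccentricity of each node (its greatest distance to any other): Ben:3, Cal:2, Carol:4, Eva:2, Fatima:3, Fay:3, Frank:3, Mona:4, Orla:3, Priya:3, Vera:3, Wes:3, Zubin:2.
The maximum eccentricity is 4, realized for instance by the pair Carol–Mona via Carol – Wes – Cal – Vera – Mona. So the diameter is 4.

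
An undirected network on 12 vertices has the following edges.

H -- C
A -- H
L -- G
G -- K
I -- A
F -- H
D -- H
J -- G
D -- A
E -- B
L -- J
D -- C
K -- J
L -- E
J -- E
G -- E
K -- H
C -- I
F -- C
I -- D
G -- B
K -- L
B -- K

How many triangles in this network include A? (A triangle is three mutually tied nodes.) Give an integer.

A's neighbors: D, H, and I.
Neighbor pairs that are themselves tied: A–D–H; A–D–I. Each forms one triangle with A, for 2 in total.

2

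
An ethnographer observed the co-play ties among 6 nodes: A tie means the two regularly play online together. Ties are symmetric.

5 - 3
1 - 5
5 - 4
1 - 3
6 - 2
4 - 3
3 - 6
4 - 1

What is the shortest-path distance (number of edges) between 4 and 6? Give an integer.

2

One shortest route is 4 – 3 – 6, which uses 2 edges, and 4 and 6 are not directly tied, so nothing shorter exists. So d(4,6) = 2.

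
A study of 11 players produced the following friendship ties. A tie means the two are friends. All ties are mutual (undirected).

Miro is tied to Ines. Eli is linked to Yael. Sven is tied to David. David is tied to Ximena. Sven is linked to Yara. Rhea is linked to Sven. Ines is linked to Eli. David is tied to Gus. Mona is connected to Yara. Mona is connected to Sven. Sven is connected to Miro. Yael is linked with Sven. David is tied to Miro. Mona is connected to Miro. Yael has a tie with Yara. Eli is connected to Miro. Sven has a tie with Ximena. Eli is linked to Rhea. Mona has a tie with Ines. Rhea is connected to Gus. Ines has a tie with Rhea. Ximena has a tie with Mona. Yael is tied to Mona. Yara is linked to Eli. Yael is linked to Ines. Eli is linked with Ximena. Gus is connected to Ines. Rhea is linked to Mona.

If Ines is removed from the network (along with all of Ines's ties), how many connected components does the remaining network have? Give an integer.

Ines's neighbors (Eli, Gus, Miro, Mona, Rhea, and Yael) remain reachable from one another through other ties, so the rest of the network stays in one piece.

1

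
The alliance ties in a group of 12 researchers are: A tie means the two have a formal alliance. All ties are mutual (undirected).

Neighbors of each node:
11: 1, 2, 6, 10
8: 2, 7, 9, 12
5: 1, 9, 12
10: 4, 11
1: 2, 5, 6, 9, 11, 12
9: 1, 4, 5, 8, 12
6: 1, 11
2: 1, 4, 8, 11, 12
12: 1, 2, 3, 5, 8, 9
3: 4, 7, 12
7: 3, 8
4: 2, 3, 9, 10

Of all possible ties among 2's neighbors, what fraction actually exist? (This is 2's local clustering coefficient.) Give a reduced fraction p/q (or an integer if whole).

2's neighbors: 1, 4, 8, 11, and 12 (k = 5).
Possible neighbor pairs: C(5,2) = 10. Edges among them: 1–11, 1–12, 8–12 → e = 3.
Clustering(2) = 3/10.

3/10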